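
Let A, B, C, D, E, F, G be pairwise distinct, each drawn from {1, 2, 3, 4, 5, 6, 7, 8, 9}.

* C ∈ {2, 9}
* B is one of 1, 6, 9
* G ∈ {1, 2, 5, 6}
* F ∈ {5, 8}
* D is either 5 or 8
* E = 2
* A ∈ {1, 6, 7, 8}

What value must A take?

E must be 2 (only option left). Strike 2 from C, G.
C has just one choice, so C = 9. So B can't be 9.
The 5 still-open variables together cover exactly {1, 5, 6, 7, 8} — 5 values for 5 variables — and 7 appears only in A's list, so A = 7.

7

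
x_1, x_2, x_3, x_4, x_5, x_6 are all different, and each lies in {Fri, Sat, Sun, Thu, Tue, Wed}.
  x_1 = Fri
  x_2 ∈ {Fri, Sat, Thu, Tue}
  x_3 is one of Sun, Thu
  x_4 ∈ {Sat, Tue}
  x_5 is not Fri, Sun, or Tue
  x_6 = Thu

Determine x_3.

Sun

x_1 has just one choice, so x_1 = Fri. So x_2 can't be Fri.
x_6's domain is down to {Thu}, so x_6 = Thu. Remove Thu from x_2, x_3, x_5.
So x_3 = Sun.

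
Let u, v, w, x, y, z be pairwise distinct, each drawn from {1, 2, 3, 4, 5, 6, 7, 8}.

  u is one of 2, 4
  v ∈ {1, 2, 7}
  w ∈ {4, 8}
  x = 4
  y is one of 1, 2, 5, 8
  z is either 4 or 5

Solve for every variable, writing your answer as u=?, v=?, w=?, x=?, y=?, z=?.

u=2, v=7, w=8, x=4, y=1, z=5

x must be 4 (only option left). Strike 4 from u, w, z.
z's domain is down to {5}, so z = 5. Eliminate 5 elsewhere: y.
That leaves u = 2. Eliminate 2 elsewhere: v, y.
w must be 8 (only option left). Remove 8 from y.
y's domain is down to {1}, so y = 1. Remove 1 from v.
v has just one choice, so v = 7.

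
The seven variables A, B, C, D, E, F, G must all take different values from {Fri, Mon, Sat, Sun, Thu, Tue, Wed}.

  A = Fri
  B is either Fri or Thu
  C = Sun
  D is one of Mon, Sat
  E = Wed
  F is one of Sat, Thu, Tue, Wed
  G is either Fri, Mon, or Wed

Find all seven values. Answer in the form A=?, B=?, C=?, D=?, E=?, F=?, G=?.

A has just one choice, so A = Fri. So B, G can't be Fri.
B must be Thu (only option left). Strike Thu from F.
C's domain is down to {Sun}, so C = Sun.
E has just one choice, so E = Wed. So F, G can't be Wed.
That leaves G = Mon. Remove Mon from D.
D must be Sat (only option left). Remove Sat from F.
F has just one choice, so F = Tue.

A=Fri, B=Thu, C=Sun, D=Sat, E=Wed, F=Tue, G=Mon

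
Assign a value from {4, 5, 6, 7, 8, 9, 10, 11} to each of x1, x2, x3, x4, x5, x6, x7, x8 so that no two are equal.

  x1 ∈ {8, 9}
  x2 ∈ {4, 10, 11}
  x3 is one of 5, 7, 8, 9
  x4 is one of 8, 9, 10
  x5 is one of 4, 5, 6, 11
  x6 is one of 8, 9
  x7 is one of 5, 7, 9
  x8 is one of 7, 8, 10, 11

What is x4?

The 8 variables draw from only 8 values {4, 5, 6, 7, 8, 9, 10, 11}, so each is used; only x5 can be 6, hence x5 = 6.
The 7 still-open variables draw from only 7 values {4, 5, 7, 8, 9, 10, 11}, so each is used; only x2 can be 4, hence x2 = 4.
The 6 still-open variables together cover exactly {5, 7, 8, 9, 10, 11} — 6 values for 6 variables — and 11 appears only in x8's list, so x8 = 11.
Among the 5 still-open variables, 10 fits only x4 (and all 5 values in {5, 7, 8, 9, 10} must be used), so x4 = 10.

10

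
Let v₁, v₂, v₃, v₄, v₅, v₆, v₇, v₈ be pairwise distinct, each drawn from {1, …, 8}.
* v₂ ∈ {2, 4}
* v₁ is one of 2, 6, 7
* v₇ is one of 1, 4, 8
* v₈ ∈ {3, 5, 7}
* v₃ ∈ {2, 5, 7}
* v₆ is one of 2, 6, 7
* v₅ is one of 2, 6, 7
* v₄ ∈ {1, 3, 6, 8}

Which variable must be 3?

v₁, v₅, v₆ share exactly the 3 values {2, 6, 7}; by pigeonhole those values go to them, so strike 2, 6, 7 from v₂, v₃, v₄, v₈.
v₂ must be 4 (only option left). Remove 4 from v₇.
v₃'s domain is down to {5}, so v₃ = 5. Strike 5 from v₈.
So 3 goes to v₈.

v₈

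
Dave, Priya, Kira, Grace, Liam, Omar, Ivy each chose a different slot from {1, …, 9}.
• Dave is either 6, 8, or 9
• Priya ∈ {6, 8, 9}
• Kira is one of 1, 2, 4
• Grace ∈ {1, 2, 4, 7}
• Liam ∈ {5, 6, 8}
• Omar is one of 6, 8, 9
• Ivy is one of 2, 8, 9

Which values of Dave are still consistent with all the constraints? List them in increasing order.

The 3 variables Dave, Priya, Omar are confined to {6, 8, 9}, which locks those values in; drop them from Liam, Ivy.
Liam has just one choice, so Liam = 5.
Ivy has just one choice, so Ivy = 2. Strike 2 from Kira, Grace.
No further eliminations apply; Dave can still be any of 6, 8, 9.

6, 8, 9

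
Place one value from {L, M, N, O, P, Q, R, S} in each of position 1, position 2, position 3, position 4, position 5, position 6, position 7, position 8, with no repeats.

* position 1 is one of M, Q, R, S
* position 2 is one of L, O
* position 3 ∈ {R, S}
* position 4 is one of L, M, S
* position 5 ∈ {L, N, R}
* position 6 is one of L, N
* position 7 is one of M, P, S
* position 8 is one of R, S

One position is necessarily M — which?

The 8 variables draw from only 8 values {L, M, N, O, P, Q, R, S}, so each is used; only position 2 can be O, hence position 2 = O.
The 7 still-open variables draw from only 7 values {L, M, N, P, Q, R, S}, so each is used; only position 7 can be P, hence position 7 = P.
The 6 still-open variables together cover exactly {L, M, N, Q, R, S} — 6 values for 6 variables — and Q appears only in position 1's list, so position 1 = Q.
Among the 5 still-open variables, M fits only position 4 (and all 5 values in {L, M, N, R, S} must be used), so position 4 = M.

position 4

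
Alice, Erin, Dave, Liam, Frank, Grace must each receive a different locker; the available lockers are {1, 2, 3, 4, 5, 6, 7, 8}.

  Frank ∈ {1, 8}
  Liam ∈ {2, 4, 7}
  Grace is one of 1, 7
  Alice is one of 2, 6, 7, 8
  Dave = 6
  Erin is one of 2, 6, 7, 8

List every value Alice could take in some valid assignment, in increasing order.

Dave's domain is down to {6}, so Dave = 6. Strike 6 from Alice, Erin.
The 5 still-open variables draw from only 5 values {1, 2, 4, 7, 8}, so each is used; only Liam can be 4, hence Liam = 4.
No further eliminations apply; Alice can still be any of 2, 7, 8.

2, 7, 8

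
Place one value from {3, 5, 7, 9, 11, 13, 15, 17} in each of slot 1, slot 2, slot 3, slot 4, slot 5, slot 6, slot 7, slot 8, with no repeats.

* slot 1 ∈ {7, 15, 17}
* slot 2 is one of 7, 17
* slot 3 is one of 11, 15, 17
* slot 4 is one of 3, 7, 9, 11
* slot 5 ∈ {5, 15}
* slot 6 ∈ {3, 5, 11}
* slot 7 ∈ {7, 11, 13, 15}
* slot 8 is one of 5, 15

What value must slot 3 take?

The 8 variables together cover exactly {3, 5, 7, 9, 11, 13, 15, 17} — 8 values for 8 variables — and 9 appears only in slot 4's list, so slot 4 = 9.
Among the 7 still-open variables, 3 fits only slot 6 (and all 7 values in {3, 5, 7, 11, 13, 15, 17} must be used), so slot 6 = 3.
The 6 still-open variables draw from only 6 values {5, 7, 11, 13, 15, 17}, so each is used; only slot 7 can be 13, hence slot 7 = 13.
Among the 5 still-open variables, 11 fits only slot 3 (and all 5 values in {5, 7, 11, 15, 17} must be used), so slot 3 = 11.

11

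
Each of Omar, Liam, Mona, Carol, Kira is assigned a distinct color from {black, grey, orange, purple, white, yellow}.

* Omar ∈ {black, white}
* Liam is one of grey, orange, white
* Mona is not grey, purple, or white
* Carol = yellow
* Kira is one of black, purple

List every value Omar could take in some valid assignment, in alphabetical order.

black, white

Carol must be yellow (only option left). Remove yellow from Mona.
No further eliminations apply; Omar can still be any of black, white.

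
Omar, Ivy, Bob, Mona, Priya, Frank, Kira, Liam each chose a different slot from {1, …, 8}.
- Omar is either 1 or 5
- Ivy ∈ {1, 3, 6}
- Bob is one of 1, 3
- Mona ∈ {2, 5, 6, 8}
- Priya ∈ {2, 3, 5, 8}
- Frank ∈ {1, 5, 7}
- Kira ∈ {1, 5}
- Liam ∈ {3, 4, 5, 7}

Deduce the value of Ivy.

6

Among the 8 variables, 4 fits only Liam (and all 8 values in {1, 2, 3, 4, 5, 6, 7, 8} must be used), so Liam = 4.
The 7 still-open variables draw from only 7 values {1, 2, 3, 5, 6, 7, 8}, so each is used; only Frank can be 7, hence Frank = 7.
Omar and Kira share exactly the 2 values {1, 5}; by pigeonhole those values go to them, so strike 1, 5 from Ivy, Bob, Mona, Priya.
Bob's domain is down to {3}, so Bob = 3. So Ivy, Priya can't be 3.
So Ivy = 6.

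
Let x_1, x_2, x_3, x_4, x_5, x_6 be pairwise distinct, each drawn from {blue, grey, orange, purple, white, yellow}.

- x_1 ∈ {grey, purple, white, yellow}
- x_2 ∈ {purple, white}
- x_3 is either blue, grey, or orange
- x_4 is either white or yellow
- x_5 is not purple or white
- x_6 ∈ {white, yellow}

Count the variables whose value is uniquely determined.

x_4 and x_6 share exactly the 2 values {white, yellow}; by pigeonhole those values go to them, so strike white, yellow from x_1, x_2, x_5.
x_2 has just one choice, so x_2 = purple. Remove purple from x_1.
x_1 must be grey (only option left). Strike grey from x_3, x_5.
Determined: x_1=grey, x_2=purple. The other variables each still have more than one consistent value. That makes 2.

2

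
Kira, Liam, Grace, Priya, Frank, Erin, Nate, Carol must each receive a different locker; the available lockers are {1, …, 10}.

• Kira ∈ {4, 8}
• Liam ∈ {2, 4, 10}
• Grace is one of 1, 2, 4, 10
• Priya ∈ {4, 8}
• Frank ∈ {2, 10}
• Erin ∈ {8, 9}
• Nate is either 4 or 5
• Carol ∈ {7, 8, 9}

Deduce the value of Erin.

The 8 variables draw from only 8 values {1, 2, 4, 5, 7, 8, 9, 10}, so each is used; only Grace can be 1, hence Grace = 1.
The 7 still-open variables draw from only 7 values {2, 4, 5, 7, 8, 9, 10}, so each is used; only Nate can be 5, hence Nate = 5.
The 6 still-open variables draw from only 6 values {2, 4, 7, 8, 9, 10}, so each is used; only Carol can be 7, hence Carol = 7.
Among the 5 still-open variables, 9 fits only Erin (and all 5 values in {2, 4, 8, 9, 10} must be used), so Erin = 9.

9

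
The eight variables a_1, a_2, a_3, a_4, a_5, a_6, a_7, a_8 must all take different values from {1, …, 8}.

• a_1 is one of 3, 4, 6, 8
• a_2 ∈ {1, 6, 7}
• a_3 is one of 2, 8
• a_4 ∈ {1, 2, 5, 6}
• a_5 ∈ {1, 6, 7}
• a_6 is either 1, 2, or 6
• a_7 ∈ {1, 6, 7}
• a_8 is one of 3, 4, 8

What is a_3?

The 8 variables together cover exactly {1, 2, 3, 4, 5, 6, 7, 8} — 8 values for 8 variables — and 5 appears only in a_4's list, so a_4 = 5.
a_2, a_5, a_7 between them cover only {1, 6, 7} — a naked triple. Remove those values from a_1, a_6.
a_6's domain is down to {2}, so a_6 = 2. Remove 2 from a_3.
So a_3 = 8.

8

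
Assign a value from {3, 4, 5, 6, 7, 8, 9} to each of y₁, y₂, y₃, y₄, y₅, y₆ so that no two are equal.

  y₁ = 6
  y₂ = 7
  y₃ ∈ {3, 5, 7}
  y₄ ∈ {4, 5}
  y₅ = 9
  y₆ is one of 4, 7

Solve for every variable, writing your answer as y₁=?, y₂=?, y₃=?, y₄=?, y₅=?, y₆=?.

y₁=6, y₂=7, y₃=3, y₄=5, y₅=9, y₆=4

y₁'s domain is down to {6}, so y₁ = 6.
That leaves y₂ = 7. Strike 7 from y₃, y₆.
y₅ has just one choice, so y₅ = 9.
y₆ has just one choice, so y₆ = 4. Remove 4 from y₄.
y₄ has just one choice, so y₄ = 5. Remove 5 from y₃.
y₃'s domain is down to {3}, so y₃ = 3.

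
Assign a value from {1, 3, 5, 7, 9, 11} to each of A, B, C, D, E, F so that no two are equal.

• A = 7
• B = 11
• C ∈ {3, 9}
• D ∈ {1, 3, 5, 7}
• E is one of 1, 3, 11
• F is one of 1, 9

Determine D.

A must be 7 (only option left). Strike 7 from D.
B must be 11 (only option left). Remove 11 from E.
Among the 4 still-open variables, 5 fits only D (and all 4 values in {1, 3, 5, 9} must be used), so D = 5.

5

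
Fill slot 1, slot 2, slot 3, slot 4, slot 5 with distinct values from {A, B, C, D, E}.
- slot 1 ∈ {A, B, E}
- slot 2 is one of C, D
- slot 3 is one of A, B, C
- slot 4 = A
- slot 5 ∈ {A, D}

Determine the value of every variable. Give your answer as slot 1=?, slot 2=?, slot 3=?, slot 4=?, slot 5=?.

slot 1=E, slot 2=C, slot 3=B, slot 4=A, slot 5=D

slot 4 must be A (only option left). Strike A from slot 1, slot 3, slot 5.
slot 5 has just one choice, so slot 5 = D. So slot 2 can't be D.
slot 2 must be C (only option left). Eliminate C elsewhere: slot 3.
slot 3 must be B (only option left). Remove B from slot 1.
slot 1's domain is down to {E}, so slot 1 = E.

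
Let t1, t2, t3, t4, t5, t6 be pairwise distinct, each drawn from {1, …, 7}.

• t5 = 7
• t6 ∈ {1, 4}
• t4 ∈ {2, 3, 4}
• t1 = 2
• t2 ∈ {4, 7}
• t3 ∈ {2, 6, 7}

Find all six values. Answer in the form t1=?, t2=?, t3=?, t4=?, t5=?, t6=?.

t1 has just one choice, so t1 = 2. Remove 2 from t3, t4.
t5 must be 7 (only option left). So t2, t3 can't be 7.
t2 has just one choice, so t2 = 4. Strike 4 from t4, t6.
t3 must be 6 (only option left).
That leaves t4 = 3.
t6 has just one choice, so t6 = 1.

t1=2, t2=4, t3=6, t4=3, t5=7, t6=1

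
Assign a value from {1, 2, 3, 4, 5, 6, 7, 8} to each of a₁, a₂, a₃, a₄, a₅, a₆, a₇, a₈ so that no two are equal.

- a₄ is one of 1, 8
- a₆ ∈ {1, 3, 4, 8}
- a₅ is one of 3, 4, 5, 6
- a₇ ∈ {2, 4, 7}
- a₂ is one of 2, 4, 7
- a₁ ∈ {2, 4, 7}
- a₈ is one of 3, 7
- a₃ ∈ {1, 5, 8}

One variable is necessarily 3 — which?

a₈

Among the 8 variables, 6 fits only a₅ (and all 8 values in {1, 2, 3, 4, 5, 6, 7, 8} must be used), so a₅ = 6.
Among the 7 still-open variables, 5 fits only a₃ (and all 7 values in {1, 2, 3, 4, 5, 7, 8} must be used), so a₃ = 5.
a₁, a₂, a₇ share exactly the 3 values {2, 4, 7}; by pigeonhole those values go to them, so strike 2, 4, 7 from a₆, a₈.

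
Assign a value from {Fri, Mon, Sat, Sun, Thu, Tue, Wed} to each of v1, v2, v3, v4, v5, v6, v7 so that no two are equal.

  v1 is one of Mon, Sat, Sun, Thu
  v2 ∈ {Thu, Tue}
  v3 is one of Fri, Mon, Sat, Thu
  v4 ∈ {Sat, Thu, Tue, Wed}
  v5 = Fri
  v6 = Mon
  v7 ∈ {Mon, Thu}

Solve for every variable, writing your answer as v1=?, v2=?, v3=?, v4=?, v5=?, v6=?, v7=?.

v1=Sun, v2=Tue, v3=Sat, v4=Wed, v5=Fri, v6=Mon, v7=Thu

v5 has just one choice, so v5 = Fri. So v3 can't be Fri.
v6 has just one choice, so v6 = Mon. So v1, v3, v7 can't be Mon.
v7 has just one choice, so v7 = Thu. Strike Thu from v1, v2, v3, v4.
v2 has just one choice, so v2 = Tue. Eliminate Tue elsewhere: v4.
v3's domain is down to {Sat}, so v3 = Sat. Eliminate Sat elsewhere: v1, v4.
v4 has just one choice, so v4 = Wed.
v1's domain is down to {Sun}, so v1 = Sun.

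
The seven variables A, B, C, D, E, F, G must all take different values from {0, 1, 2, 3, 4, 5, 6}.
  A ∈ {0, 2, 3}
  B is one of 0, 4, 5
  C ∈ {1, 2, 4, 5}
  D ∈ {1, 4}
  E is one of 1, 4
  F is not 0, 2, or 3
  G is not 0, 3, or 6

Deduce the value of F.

6

Among the 7 variables, 3 fits only A (and all 7 values in {0, 1, 2, 3, 4, 5, 6} must be used), so A = 3.
The 6 still-open variables draw from only 6 values {0, 1, 2, 4, 5, 6}, so each is used; only B can be 0, hence B = 0.
The 5 still-open variables together cover exactly {1, 2, 4, 5, 6} — 5 values for 5 variables — and 6 appears only in F's list, so F = 6.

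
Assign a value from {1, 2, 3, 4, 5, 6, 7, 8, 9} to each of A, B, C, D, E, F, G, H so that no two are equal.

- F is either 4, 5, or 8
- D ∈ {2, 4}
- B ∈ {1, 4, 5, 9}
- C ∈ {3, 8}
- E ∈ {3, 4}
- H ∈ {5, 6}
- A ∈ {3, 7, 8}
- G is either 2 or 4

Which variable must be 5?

D and G between them cover only {2, 4} — a naked pair. Remove those values from B, E, F.
E has just one choice, so E = 3. Remove 3 from A, C.
C has just one choice, so C = 8. Strike 8 from A, F.
So 5 goes to F.

F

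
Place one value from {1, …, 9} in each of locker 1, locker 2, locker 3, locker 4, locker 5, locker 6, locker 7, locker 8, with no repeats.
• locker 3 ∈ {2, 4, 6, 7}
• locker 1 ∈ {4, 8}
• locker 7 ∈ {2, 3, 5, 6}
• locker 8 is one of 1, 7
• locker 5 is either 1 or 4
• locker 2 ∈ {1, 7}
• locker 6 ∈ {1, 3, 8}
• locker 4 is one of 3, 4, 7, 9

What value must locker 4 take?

locker 2 and locker 8 between them cover only {1, 7} — a naked pair. Remove those values from locker 3, locker 4, locker 5, locker 6.
locker 5 must be 4 (only option left). So locker 1, locker 3, locker 4 can't be 4.
locker 1 has just one choice, so locker 1 = 8. Strike 8 from locker 6.
That leaves locker 6 = 3. Eliminate 3 elsewhere: locker 4, locker 7.
So locker 4 = 9.

9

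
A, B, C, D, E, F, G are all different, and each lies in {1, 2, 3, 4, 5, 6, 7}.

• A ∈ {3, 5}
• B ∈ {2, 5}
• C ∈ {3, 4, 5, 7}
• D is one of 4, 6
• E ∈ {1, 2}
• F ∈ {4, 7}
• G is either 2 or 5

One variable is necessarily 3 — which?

The 7 variables draw from only 7 values {1, 2, 3, 4, 5, 6, 7}, so each is used; only E can be 1, hence E = 1.
Among the 6 still-open variables, 6 fits only D (and all 6 values in {2, 3, 4, 5, 6, 7} must be used), so D = 6.
The 2 variables B and G are confined to {2, 5}, which locks those values in; drop them from A, C.
So 3 goes to A.

A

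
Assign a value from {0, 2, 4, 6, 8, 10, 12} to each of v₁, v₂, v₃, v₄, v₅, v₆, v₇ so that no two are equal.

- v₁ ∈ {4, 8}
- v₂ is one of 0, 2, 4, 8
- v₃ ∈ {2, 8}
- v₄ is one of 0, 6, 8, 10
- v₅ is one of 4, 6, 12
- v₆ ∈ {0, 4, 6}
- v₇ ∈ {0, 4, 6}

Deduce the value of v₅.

12

The 7 variables draw from only 7 values {0, 2, 4, 6, 8, 10, 12}, so each is used; only v₄ can be 10, hence v₄ = 10.
Among the 6 still-open variables, 12 fits only v₅ (and all 6 values in {0, 2, 4, 6, 8, 12} must be used), so v₅ = 12.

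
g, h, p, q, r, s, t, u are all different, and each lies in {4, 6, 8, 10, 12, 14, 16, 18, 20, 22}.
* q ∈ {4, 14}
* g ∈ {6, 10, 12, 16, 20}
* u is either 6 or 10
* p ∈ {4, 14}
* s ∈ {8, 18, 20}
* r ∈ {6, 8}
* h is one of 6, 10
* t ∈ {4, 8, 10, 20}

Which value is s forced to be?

18

h and u share exactly the 2 values {6, 10}; by pigeonhole those values go to them, so strike 6, 10 from g, r, t.
That leaves r = 8. Eliminate 8 elsewhere: s, t.
The 2 variables p and q are confined to {4, 14}, which locks those values in; drop them from t.
t's domain is down to {20}, so t = 20. Eliminate 20 elsewhere: g, s.
So s = 18.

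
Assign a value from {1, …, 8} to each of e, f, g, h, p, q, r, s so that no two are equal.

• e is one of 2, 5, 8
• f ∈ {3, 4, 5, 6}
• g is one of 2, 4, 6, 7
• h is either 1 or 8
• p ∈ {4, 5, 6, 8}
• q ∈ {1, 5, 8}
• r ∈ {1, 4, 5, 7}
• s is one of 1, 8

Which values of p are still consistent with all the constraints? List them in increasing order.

4, 6

The 8 variables draw from only 8 values {1, 2, 3, 4, 5, 6, 7, 8}, so each is used; only f can be 3, hence f = 3.
h and s between them cover only {1, 8} — a naked pair. Remove those values from e, p, q, r.
q must be 5 (only option left). Remove 5 from e, p, r.
That leaves e = 2. Eliminate 2 elsewhere: g.
No further eliminations apply; p can still be any of 4, 6.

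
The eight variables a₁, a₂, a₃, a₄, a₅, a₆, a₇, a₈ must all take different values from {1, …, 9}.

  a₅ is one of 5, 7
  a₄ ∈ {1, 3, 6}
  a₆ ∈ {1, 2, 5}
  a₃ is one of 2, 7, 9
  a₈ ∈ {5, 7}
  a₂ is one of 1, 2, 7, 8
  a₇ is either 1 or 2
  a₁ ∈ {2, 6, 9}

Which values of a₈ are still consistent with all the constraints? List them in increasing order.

5, 7

Among the 8 variables, 3 fits only a₄ (and all 8 values in {1, 2, 3, 5, 6, 7, 8, 9} must be used), so a₄ = 3.
The 7 still-open variables draw from only 7 values {1, 2, 5, 6, 7, 8, 9}, so each is used; only a₁ can be 6, hence a₁ = 6.
The 6 still-open variables draw from only 6 values {1, 2, 5, 7, 8, 9}, so each is used; only a₂ can be 8, hence a₂ = 8.
The 5 still-open variables draw from only 5 values {1, 2, 5, 7, 9}, so each is used; only a₃ can be 9, hence a₃ = 9.
a₅ and a₈ share exactly the 2 values {5, 7}; by pigeonhole those values go to them, so strike 5, 7 from a₆.
No further eliminations apply; a₈ can still be any of 5, 7.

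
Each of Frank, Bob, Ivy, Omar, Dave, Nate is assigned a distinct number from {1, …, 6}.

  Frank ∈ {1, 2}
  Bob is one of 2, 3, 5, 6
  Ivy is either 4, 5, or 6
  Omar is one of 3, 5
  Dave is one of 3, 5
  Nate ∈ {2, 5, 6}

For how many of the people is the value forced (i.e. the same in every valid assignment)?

The 6 variables draw from only 6 values {1, 2, 3, 4, 5, 6}, so each is used; only Frank can be 1, hence Frank = 1.
The 5 still-open variables together cover exactly {2, 3, 4, 5, 6} — 5 values for 5 variables — and 4 appears only in Ivy's list, so Ivy = 4.
Omar and Dave between them cover only {3, 5} — a naked pair. Remove those values from Bob, Nate.
Determined: Frank=1, Ivy=4. The other people each still have more than one consistent value. That makes 2.

2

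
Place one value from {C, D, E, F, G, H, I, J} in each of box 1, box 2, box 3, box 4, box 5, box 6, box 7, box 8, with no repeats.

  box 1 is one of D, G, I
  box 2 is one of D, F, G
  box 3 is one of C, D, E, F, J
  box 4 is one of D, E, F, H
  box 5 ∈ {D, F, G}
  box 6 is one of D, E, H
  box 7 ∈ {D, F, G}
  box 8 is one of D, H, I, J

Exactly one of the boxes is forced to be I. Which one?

box 1

The 8 variables together cover exactly {C, D, E, F, G, H, I, J} — 8 values for 8 variables — and C appears only in box 3's list, so box 3 = C.
The 7 still-open variables draw from only 7 values {D, E, F, G, H, I, J}, so each is used; only box 8 can be J, hence box 8 = J.
Among the 6 still-open variables, I fits only box 1 (and all 6 values in {D, E, F, G, H, I} must be used), so box 1 = I.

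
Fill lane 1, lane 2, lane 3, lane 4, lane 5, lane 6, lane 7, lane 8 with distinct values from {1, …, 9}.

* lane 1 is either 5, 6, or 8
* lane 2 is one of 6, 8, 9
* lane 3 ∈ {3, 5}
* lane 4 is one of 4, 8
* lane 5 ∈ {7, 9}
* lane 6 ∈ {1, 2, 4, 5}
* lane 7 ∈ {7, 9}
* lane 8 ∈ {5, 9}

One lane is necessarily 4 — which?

lane 4

lane 5 and lane 7 between them cover only {7, 9} — a naked pair. Remove those values from lane 2, lane 8.
lane 8's domain is down to {5}, so lane 8 = 5. So lane 1, lane 3, lane 6 can't be 5.
lane 3's domain is down to {3}, so lane 3 = 3.
lane 1 and lane 2 between them cover only {6, 8} — a naked pair. Remove those values from lane 4.
So 4 goes to lane 4.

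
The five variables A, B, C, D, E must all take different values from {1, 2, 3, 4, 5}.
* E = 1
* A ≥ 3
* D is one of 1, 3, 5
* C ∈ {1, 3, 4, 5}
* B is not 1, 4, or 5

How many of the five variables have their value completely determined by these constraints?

E must be 1 (only option left). Strike 1 from C, D.
The 4 still-open variables draw from only 4 values {2, 3, 4, 5}, so each is used; only B can be 2, hence B = 2.
Determined: B=2, E=1. The other variables each still have more than one consistent value. That makes 2.

2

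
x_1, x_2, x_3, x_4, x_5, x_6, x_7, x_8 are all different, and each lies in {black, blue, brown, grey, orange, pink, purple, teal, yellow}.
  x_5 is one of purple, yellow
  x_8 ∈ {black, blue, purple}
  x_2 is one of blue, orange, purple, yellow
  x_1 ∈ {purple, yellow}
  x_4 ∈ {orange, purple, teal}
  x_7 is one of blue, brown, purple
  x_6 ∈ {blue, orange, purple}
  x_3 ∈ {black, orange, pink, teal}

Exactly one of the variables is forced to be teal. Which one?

x_4

The 8 variables together cover exactly {black, blue, brown, orange, pink, purple, teal, yellow} — 8 values for 8 variables — and brown appears only in x_7's list, so x_7 = brown.
Among the 7 still-open variables, pink fits only x_3 (and all 7 values in {black, blue, orange, pink, purple, teal, yellow} must be used), so x_3 = pink.
The 6 still-open variables draw from only 6 values {black, blue, orange, purple, teal, yellow}, so each is used; only x_8 can be black, hence x_8 = black.
The 5 still-open variables together cover exactly {blue, orange, purple, teal, yellow} — 5 values for 5 variables — and teal appears only in x_4's list, so x_4 = teal.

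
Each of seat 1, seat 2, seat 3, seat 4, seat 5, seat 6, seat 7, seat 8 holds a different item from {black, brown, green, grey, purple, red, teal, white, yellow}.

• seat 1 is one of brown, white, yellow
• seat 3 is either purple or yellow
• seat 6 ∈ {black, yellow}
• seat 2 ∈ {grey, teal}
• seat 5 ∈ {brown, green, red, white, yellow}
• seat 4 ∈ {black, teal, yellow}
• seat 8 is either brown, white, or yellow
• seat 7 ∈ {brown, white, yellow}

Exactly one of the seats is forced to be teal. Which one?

seat 1, seat 7, seat 8 between them cover only {brown, white, yellow} — a naked triple. Remove those values from seat 3, seat 4, seat 5, seat 6.
seat 3's domain is down to {purple}, so seat 3 = purple.
seat 6's domain is down to {black}, so seat 6 = black. Eliminate black elsewhere: seat 4.
So teal goes to seat 4.

seat 4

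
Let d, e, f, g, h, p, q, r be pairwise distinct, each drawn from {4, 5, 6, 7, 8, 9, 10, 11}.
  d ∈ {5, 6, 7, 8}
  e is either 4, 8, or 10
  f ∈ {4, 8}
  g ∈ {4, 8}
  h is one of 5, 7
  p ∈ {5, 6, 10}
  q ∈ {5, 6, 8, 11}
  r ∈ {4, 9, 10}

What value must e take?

10

The 8 variables draw from only 8 values {4, 5, 6, 7, 8, 9, 10, 11}, so each is used; only r can be 9, hence r = 9.
Among the 7 still-open variables, 11 fits only q (and all 7 values in {4, 5, 6, 7, 8, 10, 11} must be used), so q = 11.
f and g share exactly the 2 values {4, 8}; by pigeonhole those values go to them, so strike 4, 8 from d, e.
So e = 10.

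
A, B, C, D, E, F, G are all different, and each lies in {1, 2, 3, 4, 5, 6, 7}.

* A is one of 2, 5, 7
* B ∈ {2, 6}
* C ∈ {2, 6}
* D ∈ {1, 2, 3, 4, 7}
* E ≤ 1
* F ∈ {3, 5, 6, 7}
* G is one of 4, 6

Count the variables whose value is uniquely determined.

E has just one choice, so E = 1. Remove 1 from D.
The 2 variables B and C are confined to {2, 6}, which locks those values in; drop them from A, D, F, G.
That leaves G = 4. So D can't be 4.
Determined: E=1, G=4. The other variables each still have more than one consistent value. That makes 2.

2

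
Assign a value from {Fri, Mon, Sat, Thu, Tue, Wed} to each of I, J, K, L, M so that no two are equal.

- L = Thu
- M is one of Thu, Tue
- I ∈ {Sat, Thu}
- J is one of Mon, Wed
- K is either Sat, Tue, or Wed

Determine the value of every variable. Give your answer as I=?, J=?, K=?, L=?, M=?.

L must be Thu (only option left). Strike Thu from I, M.
M has just one choice, so M = Tue. Strike Tue from K.
I's domain is down to {Sat}, so I = Sat. Strike Sat from K.
K's domain is down to {Wed}, so K = Wed. Remove Wed from J.
J's domain is down to {Mon}, so J = Mon.

I=Sat, J=Mon, K=Wed, L=Thu, M=Tue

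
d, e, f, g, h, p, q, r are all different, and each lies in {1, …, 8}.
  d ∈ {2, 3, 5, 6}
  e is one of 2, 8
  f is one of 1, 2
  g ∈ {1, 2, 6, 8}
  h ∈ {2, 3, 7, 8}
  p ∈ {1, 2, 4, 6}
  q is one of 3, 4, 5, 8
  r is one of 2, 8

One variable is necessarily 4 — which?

p

The 8 variables together cover exactly {1, 2, 3, 4, 5, 6, 7, 8} — 8 values for 8 variables — and 7 appears only in h's list, so h = 7.
e and r share exactly the 2 values {2, 8}; by pigeonhole those values go to them, so strike 2, 8 from d, f, g, p, q.
That leaves f = 1. Eliminate 1 elsewhere: g, p.
That leaves g = 6. Remove 6 from d, p.
So 4 goes to p.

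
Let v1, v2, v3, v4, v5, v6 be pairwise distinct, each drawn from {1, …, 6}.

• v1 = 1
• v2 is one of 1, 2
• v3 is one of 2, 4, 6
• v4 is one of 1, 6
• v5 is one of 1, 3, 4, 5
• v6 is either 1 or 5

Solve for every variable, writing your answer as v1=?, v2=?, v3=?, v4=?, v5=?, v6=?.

v1=1, v2=2, v3=4, v4=6, v5=3, v6=5

v1's domain is down to {1}, so v1 = 1. Eliminate 1 elsewhere: v2, v4, v5, v6.
v2 has just one choice, so v2 = 2. Strike 2 from v3.
v4 has just one choice, so v4 = 6. Strike 6 from v3.
v6's domain is down to {5}, so v6 = 5. Remove 5 from v5.
v3 must be 4 (only option left). Eliminate 4 elsewhere: v5.
v5's domain is down to {3}, so v5 = 3.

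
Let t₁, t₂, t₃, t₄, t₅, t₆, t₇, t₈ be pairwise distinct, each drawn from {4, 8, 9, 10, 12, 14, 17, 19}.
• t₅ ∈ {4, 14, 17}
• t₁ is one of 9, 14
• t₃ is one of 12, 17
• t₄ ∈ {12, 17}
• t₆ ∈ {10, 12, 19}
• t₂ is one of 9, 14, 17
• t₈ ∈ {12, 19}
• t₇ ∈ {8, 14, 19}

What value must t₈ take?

The 8 variables together cover exactly {4, 8, 9, 10, 12, 14, 17, 19} — 8 values for 8 variables — and 4 appears only in t₅'s list, so t₅ = 4.
Among the 7 still-open variables, 8 fits only t₇ (and all 7 values in {8, 9, 10, 12, 14, 17, 19} must be used), so t₇ = 8.
The 6 still-open variables draw from only 6 values {9, 10, 12, 14, 17, 19}, so each is used; only t₆ can be 10, hence t₆ = 10.
The 5 still-open variables together cover exactly {9, 12, 14, 17, 19} — 5 values for 5 variables — and 19 appears only in t₈'s list, so t₈ = 19.

19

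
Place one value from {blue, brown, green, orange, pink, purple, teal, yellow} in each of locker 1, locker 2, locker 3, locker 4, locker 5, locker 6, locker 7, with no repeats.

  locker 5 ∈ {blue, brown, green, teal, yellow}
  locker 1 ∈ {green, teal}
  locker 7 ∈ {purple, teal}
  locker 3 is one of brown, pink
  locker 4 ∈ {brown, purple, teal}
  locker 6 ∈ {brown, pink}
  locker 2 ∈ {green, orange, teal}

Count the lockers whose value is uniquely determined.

locker 3 and locker 6 share exactly the 2 values {brown, pink}; by pigeonhole those values go to them, so strike brown, pink from locker 4, locker 5.
locker 4 and locker 7 share exactly the 2 values {purple, teal}; by pigeonhole those values go to them, so strike purple, teal from locker 1, locker 2, locker 5.
locker 1 has just one choice, so locker 1 = green. Strike green from locker 2, locker 5.
locker 2's domain is down to {orange}, so locker 2 = orange.
Determined: locker 1=green, locker 2=orange. The other lockers each still have more than one consistent value. That makes 2.

2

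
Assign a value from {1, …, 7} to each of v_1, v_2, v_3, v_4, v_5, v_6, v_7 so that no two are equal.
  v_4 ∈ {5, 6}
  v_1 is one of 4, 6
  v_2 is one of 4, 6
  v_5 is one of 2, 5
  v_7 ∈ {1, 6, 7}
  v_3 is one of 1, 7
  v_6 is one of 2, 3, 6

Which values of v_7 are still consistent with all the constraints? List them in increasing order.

The 7 variables together cover exactly {1, 2, 3, 4, 5, 6, 7} — 7 values for 7 variables — and 3 appears only in v_6's list, so v_6 = 3.
Among the 6 still-open variables, 2 fits only v_5 (and all 6 values in {1, 2, 4, 5, 6, 7} must be used), so v_5 = 2.
Among the 5 still-open variables, 5 fits only v_4 (and all 5 values in {1, 4, 5, 6, 7} must be used), so v_4 = 5.
The 2 variables v_1 and v_2 are confined to {4, 6}, which locks those values in; drop them from v_7.
No further eliminations apply; v_7 can still be any of 1, 7.

1, 7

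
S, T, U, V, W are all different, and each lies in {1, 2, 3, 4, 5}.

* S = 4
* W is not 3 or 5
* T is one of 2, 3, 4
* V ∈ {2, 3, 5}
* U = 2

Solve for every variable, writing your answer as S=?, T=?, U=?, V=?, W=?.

S's domain is down to {4}, so S = 4. Remove 4 from T, W.
U must be 2 (only option left). Strike 2 from T, V, W.
W's domain is down to {1}, so W = 1.
T's domain is down to {3}, so T = 3. Remove 3 from V.
V's domain is down to {5}, so V = 5.

S=4, T=3, U=2, V=5, W=1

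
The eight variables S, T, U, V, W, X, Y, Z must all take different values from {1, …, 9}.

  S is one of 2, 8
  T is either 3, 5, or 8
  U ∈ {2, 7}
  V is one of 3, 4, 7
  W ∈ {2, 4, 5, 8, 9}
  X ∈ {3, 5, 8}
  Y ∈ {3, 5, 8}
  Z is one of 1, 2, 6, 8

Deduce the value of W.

T, X, Y between them cover only {3, 5, 8} — a naked triple. Remove those values from S, V, W, Z.
S's domain is down to {2}, so S = 2. Strike 2 from U, W, Z.
U has just one choice, so U = 7. Eliminate 7 elsewhere: V.
V's domain is down to {4}, so V = 4. Remove 4 from W.
So W = 9.

9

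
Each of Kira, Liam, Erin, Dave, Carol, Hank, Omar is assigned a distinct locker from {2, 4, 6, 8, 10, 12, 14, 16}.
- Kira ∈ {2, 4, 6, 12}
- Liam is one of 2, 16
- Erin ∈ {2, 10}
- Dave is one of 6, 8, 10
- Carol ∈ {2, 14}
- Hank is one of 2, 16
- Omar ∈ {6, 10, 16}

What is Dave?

8

Liam and Hank between them cover only {2, 16} — a naked pair. Remove those values from Kira, Erin, Carol, Omar.
That leaves Erin = 10. Strike 10 from Dave, Omar.
That leaves Carol = 14.
That leaves Omar = 6. So Kira, Dave can't be 6.
So Dave = 8.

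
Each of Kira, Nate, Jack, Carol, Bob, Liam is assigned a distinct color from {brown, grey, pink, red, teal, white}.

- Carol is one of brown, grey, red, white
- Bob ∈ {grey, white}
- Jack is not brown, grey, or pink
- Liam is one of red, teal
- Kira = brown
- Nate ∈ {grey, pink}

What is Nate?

pink

Kira's domain is down to {brown}, so Kira = brown. Strike brown from Carol.
The 5 still-open variables together cover exactly {grey, pink, red, teal, white} — 5 values for 5 variables — and pink appears only in Nate's list, so Nate = pink.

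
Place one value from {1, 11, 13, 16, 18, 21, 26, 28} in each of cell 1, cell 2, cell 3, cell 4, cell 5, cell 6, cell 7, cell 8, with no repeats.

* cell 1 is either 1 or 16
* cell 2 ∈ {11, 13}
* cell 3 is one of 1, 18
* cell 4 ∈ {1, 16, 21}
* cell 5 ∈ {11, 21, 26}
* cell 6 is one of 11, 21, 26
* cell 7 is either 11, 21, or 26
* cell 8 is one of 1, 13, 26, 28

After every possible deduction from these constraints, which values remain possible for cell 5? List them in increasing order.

11, 21, 26

The 8 variables together cover exactly {1, 11, 13, 16, 18, 21, 26, 28} — 8 values for 8 variables — and 18 appears only in cell 3's list, so cell 3 = 18.
Among the 7 still-open variables, 28 fits only cell 8 (and all 7 values in {1, 11, 13, 16, 21, 26, 28} must be used), so cell 8 = 28.
Among the 6 still-open variables, 13 fits only cell 2 (and all 6 values in {1, 11, 13, 16, 21, 26} must be used), so cell 2 = 13.
The 3 variables cell 5, cell 6, cell 7 are confined to {11, 21, 26}, which locks those values in; drop them from cell 4.
No further eliminations apply; cell 5 can still be any of 11, 21, 26.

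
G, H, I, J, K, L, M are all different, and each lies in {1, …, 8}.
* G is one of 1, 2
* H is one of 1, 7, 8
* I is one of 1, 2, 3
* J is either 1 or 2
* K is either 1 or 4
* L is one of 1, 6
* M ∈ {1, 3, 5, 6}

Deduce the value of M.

The 2 variables G and J are confined to {1, 2}, which locks those values in; drop them from H, I, K, L, M.
I has just one choice, so I = 3. So M can't be 3.
K has just one choice, so K = 4.
L has just one choice, so L = 6. Eliminate 6 elsewhere: M.
So M = 5.

5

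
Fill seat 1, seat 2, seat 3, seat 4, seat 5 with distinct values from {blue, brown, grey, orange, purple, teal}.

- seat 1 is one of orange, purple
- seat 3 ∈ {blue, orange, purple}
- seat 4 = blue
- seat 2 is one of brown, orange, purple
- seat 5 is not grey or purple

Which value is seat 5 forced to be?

teal

seat 4 must be blue (only option left). Remove blue from seat 3, seat 5.
The 4 still-open variables together cover exactly {brown, orange, purple, teal} — 4 values for 4 variables — and teal appears only in seat 5's list, so seat 5 = teal.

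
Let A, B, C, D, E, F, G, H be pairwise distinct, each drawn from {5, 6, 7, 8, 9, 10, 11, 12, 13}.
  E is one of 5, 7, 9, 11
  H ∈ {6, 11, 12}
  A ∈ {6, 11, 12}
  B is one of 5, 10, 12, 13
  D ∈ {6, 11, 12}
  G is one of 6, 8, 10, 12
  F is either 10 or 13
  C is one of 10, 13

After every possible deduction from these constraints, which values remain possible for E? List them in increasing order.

7, 9

The 2 variables C and F are confined to {10, 13}, which locks those values in; drop them from B, G.
The 3 variables A, D, H are confined to {6, 11, 12}, which locks those values in; drop them from B, E, G.
B must be 5 (only option left). So E can't be 5.
G's domain is down to {8}, so G = 8.
No further eliminations apply; E can still be any of 7, 9.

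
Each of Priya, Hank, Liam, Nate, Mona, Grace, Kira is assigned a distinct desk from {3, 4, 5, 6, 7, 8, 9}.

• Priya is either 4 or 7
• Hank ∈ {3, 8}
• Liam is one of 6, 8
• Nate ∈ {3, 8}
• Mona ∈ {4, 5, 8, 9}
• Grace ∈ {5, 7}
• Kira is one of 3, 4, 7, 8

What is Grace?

5

The 7 variables draw from only 7 values {3, 4, 5, 6, 7, 8, 9}, so each is used; only Liam can be 6, hence Liam = 6.
The 6 still-open variables draw from only 6 values {3, 4, 5, 7, 8, 9}, so each is used; only Mona can be 9, hence Mona = 9.
The 5 still-open variables draw from only 5 values {3, 4, 5, 7, 8}, so each is used; only Grace can be 5, hence Grace = 5.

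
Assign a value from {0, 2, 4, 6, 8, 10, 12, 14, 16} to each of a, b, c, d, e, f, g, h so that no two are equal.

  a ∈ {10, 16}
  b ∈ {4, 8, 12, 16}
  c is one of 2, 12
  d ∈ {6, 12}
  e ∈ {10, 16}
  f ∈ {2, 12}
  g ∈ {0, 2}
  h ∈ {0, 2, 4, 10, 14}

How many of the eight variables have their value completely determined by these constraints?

2

a and e between them cover only {10, 16} — a naked pair. Remove those values from b, h.
c and f between them cover only {2, 12} — a naked pair. Remove those values from b, d, g, h.
d's domain is down to {6}, so d = 6.
g must be 0 (only option left). So h can't be 0.
Determined: d=6, g=0. The other variables each still have more than one consistent value. That makes 2.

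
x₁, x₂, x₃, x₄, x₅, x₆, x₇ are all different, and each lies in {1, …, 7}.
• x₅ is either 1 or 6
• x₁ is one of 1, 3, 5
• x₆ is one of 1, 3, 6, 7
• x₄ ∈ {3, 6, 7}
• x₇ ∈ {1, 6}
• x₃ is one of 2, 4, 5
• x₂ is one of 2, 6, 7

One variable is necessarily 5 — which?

x₁

The 7 variables draw from only 7 values {1, 2, 3, 4, 5, 6, 7}, so each is used; only x₃ can be 4, hence x₃ = 4.
Among the 6 still-open variables, 2 fits only x₂ (and all 6 values in {1, 2, 3, 5, 6, 7} must be used), so x₂ = 2.
Among the 5 still-open variables, 5 fits only x₁ (and all 5 values in {1, 3, 5, 6, 7} must be used), so x₁ = 5.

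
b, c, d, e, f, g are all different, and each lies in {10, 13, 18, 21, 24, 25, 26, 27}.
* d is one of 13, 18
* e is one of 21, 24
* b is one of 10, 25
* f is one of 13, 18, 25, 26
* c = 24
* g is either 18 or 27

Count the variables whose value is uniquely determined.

2

c's domain is down to {24}, so c = 24. So e can't be 24.
e must be 21 (only option left).
Determined: c=24, e=21. The other variables each still have more than one consistent value. That makes 2.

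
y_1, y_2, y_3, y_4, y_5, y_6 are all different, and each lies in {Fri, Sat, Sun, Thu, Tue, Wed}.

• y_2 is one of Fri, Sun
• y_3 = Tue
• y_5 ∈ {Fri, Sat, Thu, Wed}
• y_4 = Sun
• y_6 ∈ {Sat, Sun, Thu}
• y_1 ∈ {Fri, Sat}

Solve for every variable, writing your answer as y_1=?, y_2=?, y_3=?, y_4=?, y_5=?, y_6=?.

y_1=Sat, y_2=Fri, y_3=Tue, y_4=Sun, y_5=Wed, y_6=Thu

y_3 must be Tue (only option left).
y_4's domain is down to {Sun}, so y_4 = Sun. Strike Sun from y_2, y_6.
That leaves y_2 = Fri. Remove Fri from y_1, y_5.
y_1 has just one choice, so y_1 = Sat. Remove Sat from y_5, y_6.
y_6 has just one choice, so y_6 = Thu. Remove Thu from y_5.
y_5 has just one choice, so y_5 = Wed.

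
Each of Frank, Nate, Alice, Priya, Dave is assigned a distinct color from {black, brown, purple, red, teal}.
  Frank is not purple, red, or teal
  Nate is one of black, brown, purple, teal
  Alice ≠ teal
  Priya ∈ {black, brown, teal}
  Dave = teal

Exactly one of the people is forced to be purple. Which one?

Dave must be teal (only option left). So Nate, Priya can't be teal.
The 4 still-open variables draw from only 4 values {black, brown, purple, red}, so each is used; only Alice can be red, hence Alice = red.
The 3 still-open variables draw from only 3 values {black, brown, purple}, so each is used; only Nate can be purple, hence Nate = purple.

Nate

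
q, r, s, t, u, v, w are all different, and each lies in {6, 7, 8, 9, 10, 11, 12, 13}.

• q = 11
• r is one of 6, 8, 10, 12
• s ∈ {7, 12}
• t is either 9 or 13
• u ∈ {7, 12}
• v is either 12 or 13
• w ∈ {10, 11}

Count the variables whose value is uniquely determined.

4

q has just one choice, so q = 11. Remove 11 from w.
w's domain is down to {10}, so w = 10. Strike 10 from r.
s and u between them cover only {7, 12} — a naked pair. Remove those values from r, v.
v has just one choice, so v = 13. Eliminate 13 elsewhere: t.
t has just one choice, so t = 9.
Determined: q=11, t=9, v=13, w=10. The other variables each still have more than one consistent value. That makes 4.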